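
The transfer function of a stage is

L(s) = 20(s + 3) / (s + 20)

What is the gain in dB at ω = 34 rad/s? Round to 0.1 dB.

At s = jω = j34:
zero (s+3): 3 + j34 → |·| = √(3²+34²) = √1165 ≈ 34.132, ∠ = arctan(34/3) ≈ 84.96°
pole (s+20): 20 + j34 → |·| = √(20²+34²) = √1556 ≈ 39.446, ∠ = arctan(34/20) ≈ 59.53°
|L| = 20 · 34.132 / 39.446 ≈ 17.306
Gain = 20 log₁₀(17.306) ≈ 24.76 dB

24.8 dB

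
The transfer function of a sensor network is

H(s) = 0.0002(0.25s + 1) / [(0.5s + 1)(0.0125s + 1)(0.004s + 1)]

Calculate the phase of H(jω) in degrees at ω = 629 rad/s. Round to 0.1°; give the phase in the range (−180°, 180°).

-151.3°

At ω = 629 rad/s:
zero (1 + j629·0.25) = 1 + j157.25 → |·| ≈ 157.25, ∠ ≈ 89.64°
pole (1 + j629·0.5) = 1 + j314.5 → |·| ≈ 314.5, ∠ ≈ 89.82°
pole (1 + j629·0.0125) = 1 + j7.8625 → |·| ≈ 7.9258, ∠ ≈ 82.75°
pole (1 + j629·0.004) = 1 + j2.516 → |·| ≈ 2.7074, ∠ ≈ 68.32°
∠H = (89.64°) − (89.82° + 82.75° + 68.32°) = -151.25°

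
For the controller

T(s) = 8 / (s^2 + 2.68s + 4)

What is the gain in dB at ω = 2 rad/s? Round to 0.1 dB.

At s = jω = j2:
quadratic: (j2)² + 2.68·j2 + 4 = 0 + j5.36 → |·| ≈ 5.36, ∠ ≈ 90.00°
|T| = 8 / 5.36 ≈ 1.4925
Gain = 20 log₁₀(1.4925) ≈ 3.48 dB

3.5 dB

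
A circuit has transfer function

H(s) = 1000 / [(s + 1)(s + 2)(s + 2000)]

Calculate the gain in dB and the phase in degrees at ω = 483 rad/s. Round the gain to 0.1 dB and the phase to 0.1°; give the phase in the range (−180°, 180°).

-113.6 dB, 166.8°

At s = jω = j483:
pole (s+1): 1 + j483 → |·| = √(1²+483²) = √233290 ≈ 483, ∠ = arctan(483/1) ≈ 89.88°
pole (s+2): 2 + j483 → |·| = √(2²+483²) = √233293 ≈ 483, ∠ = arctan(483/2) ≈ 89.76°
pole (s+2000): 2000 + j483 → |·| = √(2000²+483²) = √4233289 ≈ 2057.5, ∠ = arctan(483/2000) ≈ 13.58°
|H| = 1000 / 4.7999e+08 ≈ 2.0834e-06
Gain = 20 log₁₀(2.0834e-06) ≈ -113.62 dB
∠H = 0.00° − 193.22° = -193.22° ≡ 166.78° (principal value)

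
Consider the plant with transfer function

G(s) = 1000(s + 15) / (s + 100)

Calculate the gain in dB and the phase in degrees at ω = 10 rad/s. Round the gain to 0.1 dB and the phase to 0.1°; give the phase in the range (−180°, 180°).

45.1 dB, 28.0°

At s = jω = j10:
zero (s+15): 15 + j10 → |·| = √(15²+10²) = √325 ≈ 18.028, ∠ = arctan(10/15) ≈ 33.69°
pole (s+100): 100 + j10 → |·| = √(100²+10²) = √10100 ≈ 100.5, ∠ = arctan(10/100) ≈ 5.71°
|G| = 1000 · 18.028 / 100.5 ≈ 179.38
Gain = 20 log₁₀(179.38) ≈ 45.08 dB
∠G = 33.69° − 5.71° = 27.98°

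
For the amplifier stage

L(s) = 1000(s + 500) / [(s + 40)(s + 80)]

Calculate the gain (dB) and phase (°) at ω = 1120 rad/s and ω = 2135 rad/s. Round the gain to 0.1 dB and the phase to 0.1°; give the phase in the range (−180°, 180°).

ω = 1120: -0.2 dB, -107.9°; ω = 2135: -6.4 dB, -100.0°

At s = jω = j1120:
zero (s+500): 500 + j1120 → |·| = √(500²+1120²) = √1504400 ≈ 1226.5, ∠ = arctan(1120/500) ≈ 65.94°
pole (s+40): 40 + j1120 → |·| = √(40²+1120²) = √1256000 ≈ 1120.7, ∠ = arctan(1120/40) ≈ 87.95°
pole (s+80): 80 + j1120 → |·| = √(80²+1120²) = √1260800 ≈ 1122.9, ∠ = arctan(1120/80) ≈ 85.91°
|L| = 1000 · 1226.5 / 1.2584e+06 ≈ 0.97465
Gain = 20 log₁₀(0.97465) ≈ -0.22 dB
∠L = 65.94° − 173.86° = -107.92°

At s = jω = j2135:
zero (s+500): 500 + j2135 → |·| = √(500²+2135²) = √4808225 ≈ 2192.8, ∠ = arctan(2135/500) ≈ 76.82°
pole (s+40): 40 + j2135 → |·| = √(40²+2135²) = √4559825 ≈ 2135.4, ∠ = arctan(2135/40) ≈ 88.93°
pole (s+80): 80 + j2135 → |·| = √(80²+2135²) = √4564625 ≈ 2136.5, ∠ = arctan(2135/80) ≈ 87.85°
|L| = 1000 · 2192.8 / 4.5623e+06 ≈ 0.48063
Gain = 20 log₁₀(0.48063) ≈ -6.36 dB
∠L = 76.82° − 176.78° = -99.96°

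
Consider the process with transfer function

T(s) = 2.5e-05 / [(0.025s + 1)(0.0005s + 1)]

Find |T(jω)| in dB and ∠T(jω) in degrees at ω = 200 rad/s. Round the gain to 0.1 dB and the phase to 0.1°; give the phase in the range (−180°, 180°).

-106.2 dB, -84.4°

At ω = 200 rad/s:
pole (1 + j200·0.025) = 1 + j5 → |·| ≈ 5.099, ∠ ≈ 78.69°
pole (1 + j200·0.0005) = 1 + j0.1 → |·| ≈ 1.005, ∠ ≈ 5.71°
|T| = 2.5e-05 · 1 / (5.099 · 1.005) ≈ 4.8785e-06
Gain = 20 log₁₀(4.8785e-06) ≈ -106.23 dB
∠T = (0°) − (78.69° + 5.71°) = -84.40°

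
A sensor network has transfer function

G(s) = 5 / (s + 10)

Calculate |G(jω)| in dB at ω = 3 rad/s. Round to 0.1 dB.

-6.4 dB

Substitute s = j3:
Numerator: 5 = 5 + j0
Denominator: (j3) + 10 = 10 + j3
|N| = √(5² + 0²) ≈ 5, ∠N ≈ 0.00°
|D| = √(10² + 3²) ≈ 10.44, ∠D ≈ 16.70°
|G| = 5 / 10.44 ≈ 0.47893
Gain = 20 log₁₀(0.47893) ≈ -6.39 dB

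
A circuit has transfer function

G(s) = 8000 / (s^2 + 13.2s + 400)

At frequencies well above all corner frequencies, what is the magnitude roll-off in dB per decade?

Each pole contributes −20 dB/decade at high frequency; each zero contributes +20 dB/decade.
Net: 0 zero(s) − 2 pole(s) → -40 dB/decade.

-40 dB/decade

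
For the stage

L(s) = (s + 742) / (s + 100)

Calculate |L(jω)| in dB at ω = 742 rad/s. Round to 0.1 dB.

2.9 dB

Substitute s = j742:
Numerator: (j742) + 742 = 742 + j742
Denominator: (j742) + 100 = 100 + j742
|N| = √(742² + 742²) ≈ 1049.3, ∠N ≈ 45.00°
|D| = √(100² + 742²) ≈ 748.71, ∠D ≈ 82.32°
|L| = 1049.3 / 748.71 ≈ 1.4015
Gain = 20 log₁₀(1.4015) ≈ 2.93 dB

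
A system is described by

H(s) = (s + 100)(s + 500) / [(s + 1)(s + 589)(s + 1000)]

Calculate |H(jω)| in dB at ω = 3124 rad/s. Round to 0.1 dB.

-70.4 dB

At s = jω = j3124:
zero (s+100): 100 + j3124 → |·| = √(100²+3124²) = √9769376 ≈ 3125.6, ∠ = arctan(3124/100) ≈ 88.17°
zero (s+500): 500 + j3124 → |·| = √(500²+3124²) = √10009376 ≈ 3163.8, ∠ = arctan(3124/500) ≈ 80.91°
pole (s+1): 1 + j3124 → |·| = √(1²+3124²) = √9759377 ≈ 3124, ∠ = arctan(3124/1) ≈ 89.98°
pole (s+589): 589 + j3124 → |·| = √(589²+3124²) = √10106297 ≈ 3179, ∠ = arctan(3124/589) ≈ 79.32°
pole (s+1000): 1000 + j3124 → |·| = √(1000²+3124²) = √10759376 ≈ 3280.1, ∠ = arctan(3124/1000) ≈ 72.25°
|H| = 1 · 9.8888e+06 / 3.2575e+10 ≈ 0.00030357
Gain = 20 log₁₀(0.00030357) ≈ -70.35 dB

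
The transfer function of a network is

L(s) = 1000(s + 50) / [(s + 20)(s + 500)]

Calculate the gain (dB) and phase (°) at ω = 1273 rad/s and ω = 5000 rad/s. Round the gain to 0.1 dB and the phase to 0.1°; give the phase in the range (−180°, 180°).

At s = jω = j1273:
zero (s+50): 50 + j1273 → |·| = √(50²+1273²) = √1623029 ≈ 1274, ∠ = arctan(1273/50) ≈ 87.75°
pole (s+20): 20 + j1273 → |·| = √(20²+1273²) = √1620929 ≈ 1273.2, ∠ = arctan(1273/20) ≈ 89.10°
pole (s+500): 500 + j1273 → |·| = √(500²+1273²) = √1870529 ≈ 1367.7, ∠ = arctan(1273/500) ≈ 68.56°
|L| = 1000 · 1274 / 1.7414e+06 ≈ 0.7316
Gain = 20 log₁₀(0.7316) ≈ -2.71 dB
∠L = 87.75° − 157.66° = -69.91°

At s = jω = j5000:
zero (s+50): 50 + j5000 → |·| = √(50²+5000²) = √25002500 ≈ 5000.2, ∠ = arctan(5000/50) ≈ 89.43°
pole (s+20): 20 + j5000 → |·| = √(20²+5000²) = √25000400 ≈ 5000, ∠ = arctan(5000/20) ≈ 89.77°
pole (s+500): 500 + j5000 → |·| = √(500²+5000²) = √25250000 ≈ 5024.9, ∠ = arctan(5000/500) ≈ 84.29°
|L| = 1000 · 5000.2 / 2.5124e+07 ≈ 0.19902
Gain = 20 log₁₀(0.19902) ≈ -14.02 dB
∠L = 89.43° − 174.06° = -84.63°

ω = 1273: -2.7 dB, -69.9°; ω = 5000: -14.0 dB, -84.6°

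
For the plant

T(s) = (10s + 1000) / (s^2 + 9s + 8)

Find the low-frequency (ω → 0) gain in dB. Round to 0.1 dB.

T(0) = 1000 / 8 = 125
20 log₁₀(125) ≈ 41.94 dB

41.9 dB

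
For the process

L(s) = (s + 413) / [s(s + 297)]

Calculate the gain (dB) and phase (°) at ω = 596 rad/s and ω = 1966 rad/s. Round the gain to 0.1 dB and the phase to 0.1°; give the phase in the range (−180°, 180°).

ω = 596: -54.8 dB, -98.2°; ω = 1966: -65.8 dB, -93.3°

At s = jω = j596:
zero (s+413): 413 + j596 → |·| = √(413²+596²) = √525785 ≈ 725.11, ∠ = arctan(596/413) ≈ 55.28°
pole (s+297): 297 + j596 → |·| = √(297²+596²) = √443425 ≈ 665.9, ∠ = arctan(596/297) ≈ 63.51°
pole at origin: |s| = 596, ∠ = 90.00° (in denominator)
|L| = 1 · 725.11 / 3.9688e+05 ≈ 0.001827
Gain = 20 log₁₀(0.001827) ≈ -54.77 dB
∠L = 55.28° − 153.51° = -98.23°

At s = jω = j1966:
zero (s+413): 413 + j1966 → |·| = √(413²+1966²) = √4035725 ≈ 2008.9, ∠ = arctan(1966/413) ≈ 78.14°
pole (s+297): 297 + j1966 → |·| = √(297²+1966²) = √3953365 ≈ 1988.3, ∠ = arctan(1966/297) ≈ 81.41°
pole at origin: |s| = 1966, ∠ = 90.00° (in denominator)
|L| = 1 · 2008.9 / 3.909e+06 ≈ 0.00051392
Gain = 20 log₁₀(0.00051392) ≈ -65.78 dB
∠L = 78.14° − 171.41° = -93.27°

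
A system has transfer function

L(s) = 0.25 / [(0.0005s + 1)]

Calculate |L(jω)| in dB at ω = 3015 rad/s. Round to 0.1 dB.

At ω = 3015 rad/s:
pole (1 + j3015·0.0005) = 1 + j1.5075 → |·| ≈ 1.809, ∠ ≈ 56.44°
|L| = 0.25 · 1 / (1.809) ≈ 0.1382
Gain = 20 log₁₀(0.1382) ≈ -17.19 dB

-17.2 dB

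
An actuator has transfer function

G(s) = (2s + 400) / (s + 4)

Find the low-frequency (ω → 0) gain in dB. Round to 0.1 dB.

40.0 dB

G(0) = 400 / 4 = 100
20 log₁₀(100) ≈ 40.00 dB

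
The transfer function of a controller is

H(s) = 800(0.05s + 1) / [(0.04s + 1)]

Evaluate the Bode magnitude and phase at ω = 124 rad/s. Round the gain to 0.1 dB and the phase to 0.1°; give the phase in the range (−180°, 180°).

At ω = 124 rad/s:
zero (1 + j124·0.05) = 1 + j6.2 → |·| ≈ 6.2801, ∠ ≈ 80.84°
pole (1 + j124·0.04) = 1 + j4.96 → |·| ≈ 5.0598, ∠ ≈ 78.60°
|H| = 800 · 6.2801 / (5.0598) ≈ 992.94
Gain = 20 log₁₀(992.94) ≈ 59.94 dB
∠H = (80.84°) − (78.60°) = 2.24°

59.9 dB, 2.2°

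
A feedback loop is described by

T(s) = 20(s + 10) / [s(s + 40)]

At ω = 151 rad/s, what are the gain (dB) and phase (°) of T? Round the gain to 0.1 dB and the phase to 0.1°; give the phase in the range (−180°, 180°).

-17.8 dB, -79.0°

At s = jω = j151:
zero (s+10): 10 + j151 → |·| = √(10²+151²) = √22901 ≈ 151.33, ∠ = arctan(151/10) ≈ 86.21°
pole (s+40): 40 + j151 → |·| = √(40²+151²) = √24401 ≈ 156.21, ∠ = arctan(151/40) ≈ 75.16°
pole at origin: |s| = 151, ∠ = 90.00° (in denominator)
|T| = 20 · 151.33 / 23588 ≈ 0.12831
Gain = 20 log₁₀(0.12831) ≈ -17.83 dB
∠T = 86.21° − 165.16° = -78.95°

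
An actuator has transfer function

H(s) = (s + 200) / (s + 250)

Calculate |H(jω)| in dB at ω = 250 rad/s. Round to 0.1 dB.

At s = jω = j250:
zero (s+200): 200 + j250 → |·| = √(200²+250²) = √102500 ≈ 320.16, ∠ = arctan(250/200) ≈ 51.34°
pole (s+250): 250 + j250 → |·| = √(250²+250²) = √125000 ≈ 353.55, ∠ = arctan(250/250) ≈ 45.00°
|H| = 1 · 320.16 / 353.55 ≈ 0.90556
Gain = 20 log₁₀(0.90556) ≈ -0.86 dB

-0.9 dB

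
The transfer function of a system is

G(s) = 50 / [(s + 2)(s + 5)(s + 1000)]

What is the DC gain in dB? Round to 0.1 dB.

G(0) = 50 / (2·5·1000) = 0.005
20 log₁₀(0.005) ≈ -46.02 dB

-46.0 dB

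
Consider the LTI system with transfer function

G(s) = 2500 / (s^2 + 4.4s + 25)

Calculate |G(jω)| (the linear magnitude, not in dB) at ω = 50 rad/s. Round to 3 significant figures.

1.01

At s = jω = j50:
quadratic: (j50)² + 4.4·j50 + 25 = -2475 + j220 → |·| ≈ 2484.8, ∠ ≈ 174.92°
|G| = 2500 / 2484.8 ≈ 1.0061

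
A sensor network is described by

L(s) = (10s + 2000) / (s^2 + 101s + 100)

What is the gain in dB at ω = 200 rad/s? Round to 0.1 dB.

-24.0 dB

Substitute s = j200:
Numerator: 10(j200) + 2000 = 2000 + j2000
Denominator: (j200)^2 + 101(j200) + 100 = -39900 + j20200
|N| = √(2000² + 2000²) ≈ 2828.4, ∠N ≈ 45.00°
|D| = √(39900² + 20200²) ≈ 44722, ∠D ≈ 153.15°
|L| = 2828.4 / 44722 ≈ 0.063244
Gain = 20 log₁₀(0.063244) ≈ -23.98 dB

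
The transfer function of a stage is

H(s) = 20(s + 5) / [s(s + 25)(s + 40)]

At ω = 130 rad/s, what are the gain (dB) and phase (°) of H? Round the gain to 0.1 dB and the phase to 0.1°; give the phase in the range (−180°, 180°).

At s = jω = j130:
zero (s+5): 5 + j130 → |·| = √(5²+130²) = √16925 ≈ 130.1, ∠ = arctan(130/5) ≈ 87.80°
pole (s+25): 25 + j130 → |·| = √(25²+130²) = √17525 ≈ 132.38, ∠ = arctan(130/25) ≈ 79.11°
pole (s+40): 40 + j130 → |·| = √(40²+130²) = √18500 ≈ 136.01, ∠ = arctan(130/40) ≈ 72.90°
pole at origin: |s| = 130, ∠ = 90.00° (in denominator)
|H| = 20 · 130.1 / 2.3407e+06 ≈ 0.0011116
Gain = 20 log₁₀(0.0011116) ≈ -59.08 dB
∠H = 87.80° − 242.01° = -154.21°

-59.1 dB, -154.2°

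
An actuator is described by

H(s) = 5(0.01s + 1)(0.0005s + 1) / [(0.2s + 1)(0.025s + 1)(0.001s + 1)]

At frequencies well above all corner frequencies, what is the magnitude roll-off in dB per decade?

Each pole contributes −20 dB/decade at high frequency; each zero contributes +20 dB/decade.
Net: 2 zero(s) − 3 pole(s) → -20 dB/decade.

-20 dB/decade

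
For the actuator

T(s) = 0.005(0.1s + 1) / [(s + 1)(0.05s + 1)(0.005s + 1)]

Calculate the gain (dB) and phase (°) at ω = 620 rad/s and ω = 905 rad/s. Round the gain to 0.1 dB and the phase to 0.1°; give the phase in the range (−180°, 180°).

ω = 620: -106.1 dB, -161.1°; ω = 905: -112.5 dB, -166.8°

At ω = 620 rad/s:
zero (1 + j620·0.1) = 1 + j62 → |·| ≈ 62.008, ∠ ≈ 89.08°
pole (1 + j620·1) = 1 + j620 → |·| ≈ 620, ∠ ≈ 89.91°
pole (1 + j620·0.05) = 1 + j31 → |·| ≈ 31.016, ∠ ≈ 88.15°
pole (1 + j620·0.005) = 1 + j3.1 → |·| ≈ 3.2573, ∠ ≈ 72.12°
|T| = 0.005 · 62.008 / (620 · 31.016 · 3.2573) ≈ 4.9497e-06
Gain = 20 log₁₀(4.9497e-06) ≈ -106.11 dB
∠T = (89.08°) − (89.91° + 88.15° + 72.12°) = -161.10°

At ω = 905 rad/s:
zero (1 + j905·0.1) = 1 + j90.5 → |·| ≈ 90.506, ∠ ≈ 89.37°
pole (1 + j905·1) = 1 + j905 → |·| ≈ 905, ∠ ≈ 89.94°
pole (1 + j905·0.05) = 1 + j45.25 → |·| ≈ 45.261, ∠ ≈ 88.73°
pole (1 + j905·0.005) = 1 + j4.525 → |·| ≈ 4.6342, ∠ ≈ 77.54°
|T| = 0.005 · 90.506 / (905 · 45.261 · 4.6342) ≈ 2.384e-06
Gain = 20 log₁₀(2.384e-06) ≈ -112.45 dB
∠T = (89.37°) − (89.94° + 88.73° + 77.54°) = -166.84°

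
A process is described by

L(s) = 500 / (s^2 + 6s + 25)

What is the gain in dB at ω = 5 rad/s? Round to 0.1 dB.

At s = jω = j5:
quadratic: (j5)² + 6·j5 + 25 = 0 + j30 → |·| ≈ 30, ∠ ≈ 90.00°
|L| = 500 / 30 ≈ 16.667
Gain = 20 log₁₀(16.667) ≈ 24.44 dB

24.4 dB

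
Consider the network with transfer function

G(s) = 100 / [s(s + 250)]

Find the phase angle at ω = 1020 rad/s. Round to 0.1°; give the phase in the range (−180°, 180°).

-166.2°

At s = jω = j1020:
pole (s+250): 250 + j1020 → |·| = √(250²+1020²) = √1102900 ≈ 1050.2, ∠ = arctan(1020/250) ≈ 76.23°
pole at origin: |s| = 1020, ∠ = 90.00° (in denominator)
∠G = 0.00° − 166.23° = -166.23°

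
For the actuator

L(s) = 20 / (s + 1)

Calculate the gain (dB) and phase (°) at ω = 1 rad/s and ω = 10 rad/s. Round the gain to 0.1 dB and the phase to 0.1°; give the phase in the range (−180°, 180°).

ω = 1: 23.0 dB, -45.0°; ω = 10: 6.0 dB, -84.3°

At s = jω = j1:
pole (s+1): 1 + j1 → |·| = √(1²+1²) = √2 ≈ 1.4142, ∠ = arctan(1/1) ≈ 45.00°
|L| = 20 / 1.4142 ≈ 14.142
Gain = 20 log₁₀(14.142) ≈ 23.01 dB
∠L = 0.00° − 45.00° = -45.00°

At s = jω = j10:
pole (s+1): 1 + j10 → |·| = √(1²+10²) = √101 ≈ 10.05, ∠ = arctan(10/1) ≈ 84.29°
|L| = 20 / 10.05 ≈ 1.99
Gain = 20 log₁₀(1.99) ≈ 5.98 dB
∠L = 0.00° − 84.29° = -84.29°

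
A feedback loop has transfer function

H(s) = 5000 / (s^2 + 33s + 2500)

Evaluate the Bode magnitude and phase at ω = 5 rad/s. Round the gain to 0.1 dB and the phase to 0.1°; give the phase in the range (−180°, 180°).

6.1 dB, -3.8°

At s = jω = j5:
quadratic: (j5)² + 33·j5 + 2500 = 2475 + j165 → |·| ≈ 2480.5, ∠ ≈ 3.81°
|H| = 5000 / 2480.5 ≈ 2.0157
Gain = 20 log₁₀(2.0157) ≈ 6.09 dB
∠H = 0.00° − 3.81° = -3.81°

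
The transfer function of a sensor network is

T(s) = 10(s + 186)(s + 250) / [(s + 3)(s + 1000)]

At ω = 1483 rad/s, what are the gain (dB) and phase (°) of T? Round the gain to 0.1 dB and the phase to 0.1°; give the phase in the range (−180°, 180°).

At s = jω = j1483:
zero (s+186): 186 + j1483 → |·| = √(186²+1483²) = √2233885 ≈ 1494.6, ∠ = arctan(1483/186) ≈ 82.85°
zero (s+250): 250 + j1483 → |·| = √(250²+1483²) = √2261789 ≈ 1503.9, ∠ = arctan(1483/250) ≈ 80.43°
pole (s+3): 3 + j1483 → |·| = √(3²+1483²) = √2199298 ≈ 1483, ∠ = arctan(1483/3) ≈ 89.88°
pole (s+1000): 1000 + j1483 → |·| = √(1000²+1483²) = √3199289 ≈ 1788.7, ∠ = arctan(1483/1000) ≈ 56.01°
|T| = 10 · 2.2477e+06 / 2.6526e+06 ≈ 8.4736
Gain = 20 log₁₀(8.4736) ≈ 18.56 dB
∠T = 163.28° − 145.89° = 17.39°

18.6 dB, 17.4°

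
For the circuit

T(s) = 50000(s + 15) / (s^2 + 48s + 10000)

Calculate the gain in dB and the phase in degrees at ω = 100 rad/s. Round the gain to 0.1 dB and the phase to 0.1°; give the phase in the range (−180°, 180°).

60.5 dB, -8.5°

At s = jω = j100:
zero (s+15): 15 + j100 → |·| = √(15²+100²) = √10225 ≈ 101.12, ∠ = arctan(100/15) ≈ 81.47°
quadratic: (j100)² + 48·j100 + 10000 = 0 + j4800 → |·| ≈ 4800, ∠ ≈ 90.00°
|T| = 50000 · 101.12 / 4800 ≈ 1053.3
Gain = 20 log₁₀(1053.3) ≈ 60.45 dB
∠T = 81.47° − 90.00° = -8.53°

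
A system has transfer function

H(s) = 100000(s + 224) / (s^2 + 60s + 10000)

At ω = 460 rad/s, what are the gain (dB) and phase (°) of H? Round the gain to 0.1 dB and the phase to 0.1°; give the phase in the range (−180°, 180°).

48.0 dB, -108.2°

At s = jω = j460:
zero (s+224): 224 + j460 → |·| = √(224²+460²) = √261776 ≈ 511.64, ∠ = arctan(460/224) ≈ 64.04°
quadratic: (j460)² + 60·j460 + 10000 = -201600 + j27600 → |·| ≈ 2.0348e+05, ∠ ≈ 172.20°
|H| = 100000 · 511.64 / 2.0348e+05 ≈ 251.44
Gain = 20 log₁₀(251.44) ≈ 48.01 dB
∠H = 64.04° − 172.20° = -108.16°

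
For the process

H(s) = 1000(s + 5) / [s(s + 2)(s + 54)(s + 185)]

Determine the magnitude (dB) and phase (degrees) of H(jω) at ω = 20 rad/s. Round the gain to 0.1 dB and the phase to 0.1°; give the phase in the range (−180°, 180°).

At s = jω = j20:
zero (s+5): 5 + j20 → |·| = √(5²+20²) = √425 ≈ 20.616, ∠ = arctan(20/5) ≈ 75.96°
pole (s+2): 2 + j20 → |·| = √(2²+20²) = √404 ≈ 20.1, ∠ = arctan(20/2) ≈ 84.29°
pole (s+54): 54 + j20 → |·| = √(54²+20²) = √3316 ≈ 57.585, ∠ = arctan(20/54) ≈ 20.32°
pole (s+185): 185 + j20 → |·| = √(185²+20²) = √34625 ≈ 186.08, ∠ = arctan(20/185) ≈ 6.17°
pole at origin: |s| = 20, ∠ = 90.00° (in denominator)
|H| = 1000 · 20.616 / 4.3076e+06 ≈ 0.004786
Gain = 20 log₁₀(0.004786) ≈ -46.40 dB
∠H = 75.96° − 200.78° = -124.82°

-46.4 dB, -124.8°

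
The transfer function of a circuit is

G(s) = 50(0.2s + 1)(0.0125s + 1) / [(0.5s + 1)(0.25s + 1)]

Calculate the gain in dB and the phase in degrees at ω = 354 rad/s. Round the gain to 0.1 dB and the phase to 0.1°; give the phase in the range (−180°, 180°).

At ω = 354 rad/s:
zero (1 + j354·0.2) = 1 + j70.8 → |·| ≈ 70.807, ∠ ≈ 89.19°
zero (1 + j354·0.0125) = 1 + j4.425 → |·| ≈ 4.5366, ∠ ≈ 77.27°
pole (1 + j354·0.5) = 1 + j177 → |·| ≈ 177, ∠ ≈ 89.68°
pole (1 + j354·0.25) = 1 + j88.5 → |·| ≈ 88.506, ∠ ≈ 89.35°
|G| = 50 · 70.807 · 4.5366 / (177 · 88.506) ≈ 1.0253
Gain = 20 log₁₀(1.0253) ≈ 0.22 dB
∠G = (89.19° + 77.27°) − (89.68° + 89.35°) = -12.57°

0.2 dB, -12.6°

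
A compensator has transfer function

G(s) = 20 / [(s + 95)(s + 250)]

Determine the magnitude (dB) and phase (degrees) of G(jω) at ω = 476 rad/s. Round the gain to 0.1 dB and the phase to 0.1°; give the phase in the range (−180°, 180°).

At s = jω = j476:
pole (s+95): 95 + j476 → |·| = √(95²+476²) = √235601 ≈ 485.39, ∠ = arctan(476/95) ≈ 78.71°
pole (s+250): 250 + j476 → |·| = √(250²+476²) = √289076 ≈ 537.66, ∠ = arctan(476/250) ≈ 62.29°
|G| = 20 / 2.6097e+05 ≈ 7.6637e-05
Gain = 20 log₁₀(7.6637e-05) ≈ -82.31 dB
∠G = 0.00° − 141.00° = -141.00°

-82.3 dB, -141.0°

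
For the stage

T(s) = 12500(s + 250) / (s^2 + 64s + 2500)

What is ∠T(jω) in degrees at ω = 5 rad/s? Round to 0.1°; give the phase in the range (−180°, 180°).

At s = jω = j5:
zero (s+250): 250 + j5 → |·| = √(250²+5²) = √62525 ≈ 250.05, ∠ = arctan(5/250) ≈ 1.15°
quadratic: (j5)² + 64·j5 + 2500 = 2475 + j320 → |·| ≈ 2495.6, ∠ ≈ 7.37°
∠T = 1.15° − 7.37° = -6.22°

-6.2°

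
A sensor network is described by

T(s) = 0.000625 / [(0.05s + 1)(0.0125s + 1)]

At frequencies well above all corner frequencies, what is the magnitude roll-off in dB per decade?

-40 dB/decade

Each pole contributes −20 dB/decade at high frequency; each zero contributes +20 dB/decade.
Net: 0 zero(s) − 2 pole(s) → -40 dB/decade.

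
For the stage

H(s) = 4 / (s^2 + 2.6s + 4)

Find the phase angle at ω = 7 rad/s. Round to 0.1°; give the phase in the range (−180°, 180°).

At s = jω = j7:
quadratic: (j7)² + 2.6·j7 + 4 = -45 + j18.2 → |·| ≈ 48.541, ∠ ≈ 157.98°
∠H = 0.00° − 157.98° = -157.98°

-158.0°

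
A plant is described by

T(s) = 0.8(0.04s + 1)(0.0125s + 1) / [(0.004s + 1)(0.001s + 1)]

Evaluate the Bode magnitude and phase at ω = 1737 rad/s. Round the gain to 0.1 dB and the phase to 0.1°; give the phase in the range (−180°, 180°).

At ω = 1737 rad/s:
zero (1 + j1737·0.04) = 1 + j69.48 → |·| ≈ 69.487, ∠ ≈ 89.18°
zero (1 + j1737·0.0125) = 1 + j21.7125 → |·| ≈ 21.736, ∠ ≈ 87.36°
pole (1 + j1737·0.004) = 1 + j6.948 → |·| ≈ 7.0196, ∠ ≈ 81.81°
pole (1 + j1737·0.001) = 1 + j1.737 → |·| ≈ 2.0043, ∠ ≈ 60.07°
|T| = 0.8 · 69.487 · 21.736 / (7.0196 · 2.0043) ≈ 85.881
Gain = 20 log₁₀(85.881) ≈ 38.68 dB
∠T = (89.18° + 87.36°) − (81.81° + 60.07°) = 34.66°

38.7 dB, 34.7°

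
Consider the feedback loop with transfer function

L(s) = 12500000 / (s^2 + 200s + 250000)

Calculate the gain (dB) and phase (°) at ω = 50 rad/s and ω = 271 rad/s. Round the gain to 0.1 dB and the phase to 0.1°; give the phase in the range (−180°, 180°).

At s = jω = j50:
quadratic: (j50)² + 200·j50 + 250000 = 247500 + j10000 → |·| ≈ 2.477e+05, ∠ ≈ 2.31°
|L| = 12500000 / 2.477e+05 ≈ 50.464
Gain = 20 log₁₀(50.464) ≈ 34.06 dB
∠L = 0.00° − 2.31° = -2.31°

At s = jω = j271:
quadratic: (j271)² + 200·j271 + 250000 = 176559 + j54200 → |·| ≈ 1.8469e+05, ∠ ≈ 17.07°
|L| = 12500000 / 1.8469e+05 ≈ 67.681
Gain = 20 log₁₀(67.681) ≈ 36.61 dB
∠L = 0.00° − 17.07° = -17.07°

ω = 50: 34.1 dB, -2.3°; ω = 271: 36.6 dB, -17.1°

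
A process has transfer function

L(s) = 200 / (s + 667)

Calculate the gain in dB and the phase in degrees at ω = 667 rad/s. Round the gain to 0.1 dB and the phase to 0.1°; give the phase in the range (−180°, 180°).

Substitute s = j667:
Numerator: 200 = 200 + j0
Denominator: (j667) + 667 = 667 + j667
|N| = √(200² + 0²) ≈ 200, ∠N ≈ 0.00°
|D| = √(667² + 667²) ≈ 943.28, ∠D ≈ 45.00°
|L| = 200 / 943.28 ≈ 0.21203
Gain = 20 log₁₀(0.21203) ≈ -13.47 dB
∠L = 0.00° − 45.00° = -45.00°

-13.5 dB, -45.0°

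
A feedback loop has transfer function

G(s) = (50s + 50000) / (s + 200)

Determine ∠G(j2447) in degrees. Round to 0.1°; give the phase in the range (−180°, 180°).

-17.6°

Substitute s = j2447:
Numerator: 50(j2447) + 50000 = 50000 + j122350
Denominator: (j2447) + 200 = 200 + j2447
|N| = √(50000² + 122350²) ≈ 1.3217e+05, ∠N ≈ 67.77°
|D| = √(200² + 2447²) ≈ 2455.2, ∠D ≈ 85.33°
∠G = 67.77° − 85.33° = -17.56°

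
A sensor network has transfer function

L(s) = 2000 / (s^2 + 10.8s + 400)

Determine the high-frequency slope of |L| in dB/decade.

-40 dB/decade

Each pole contributes −20 dB/decade at high frequency; each zero contributes +20 dB/decade.
Net: 0 zero(s) − 2 pole(s) → -40 dB/decade.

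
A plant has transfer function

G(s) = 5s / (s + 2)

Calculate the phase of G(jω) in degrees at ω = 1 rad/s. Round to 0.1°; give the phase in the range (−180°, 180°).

At s = jω = j1:
zero at origin: s = j1 → |·| = 1, ∠ = 90.00°
pole (s+2): 2 + j1 → |·| = √(2²+1²) = √5 ≈ 2.2361, ∠ = arctan(1/2) ≈ 26.57°
∠G = 90.00° − 26.57° = 63.43°

63.4°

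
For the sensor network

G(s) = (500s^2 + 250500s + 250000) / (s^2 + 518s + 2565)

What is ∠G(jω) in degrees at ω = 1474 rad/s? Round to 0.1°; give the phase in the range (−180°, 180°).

0.6°

Substitute s = j1474:
Numerator: 500(j1474)^2 + 250500(j1474) + 250000 = -1086088000 + j369237000
Denominator: (j1474)^2 + 518(j1474) + 2565 = -2170111 + j763532
|N| = √(1086088000² + 369237000²) ≈ 1.1471e+09, ∠N ≈ 161.22°
|D| = √(2170111² + 763532²) ≈ 2.3005e+06, ∠D ≈ 160.62°
∠G = 161.22° − 160.62° = 0.60°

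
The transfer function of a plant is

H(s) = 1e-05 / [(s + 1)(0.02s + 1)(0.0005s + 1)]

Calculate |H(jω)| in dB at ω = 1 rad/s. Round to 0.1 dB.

-103.0 dB

At ω = 1 rad/s:
pole (1 + j1·1) = 1 + j1 → |·| ≈ 1.4142, ∠ ≈ 45.00°
pole (1 + j1·0.02) = 1 + j0.02 → |·| ≈ 1.0002, ∠ ≈ 1.15°
pole (1 + j1·0.0005) = 1 + j0.0005 → |·| ≈ 1, ∠ ≈ 0.03°
|H| = 1e-05 · 1 / (1.4142 · 1.0002 · 1) ≈ 7.0697e-06
Gain = 20 log₁₀(7.0697e-06) ≈ -103.01 dB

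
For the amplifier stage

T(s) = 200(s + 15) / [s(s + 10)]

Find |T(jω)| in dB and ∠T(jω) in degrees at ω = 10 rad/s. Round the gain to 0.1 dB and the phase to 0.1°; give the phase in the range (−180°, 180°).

28.1 dB, -101.3°

At s = jω = j10:
zero (s+15): 15 + j10 → |·| = √(15²+10²) = √325 ≈ 18.028, ∠ = arctan(10/15) ≈ 33.69°
pole (s+10): 10 + j10 → |·| = √(10²+10²) = √200 ≈ 14.142, ∠ = arctan(10/10) ≈ 45.00°
pole at origin: |s| = 10, ∠ = 90.00° (in denominator)
|T| = 200 · 18.028 / 141.42 ≈ 25.496
Gain = 20 log₁₀(25.496) ≈ 28.13 dB
∠T = 33.69° − 135.00° = -101.31°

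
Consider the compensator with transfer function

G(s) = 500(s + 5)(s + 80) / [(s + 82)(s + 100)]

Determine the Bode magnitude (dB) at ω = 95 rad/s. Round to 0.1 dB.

50.7 dB

At s = jω = j95:
zero (s+5): 5 + j95 → |·| = √(5²+95²) = √9050 ≈ 95.131, ∠ = arctan(95/5) ≈ 86.99°
zero (s+80): 80 + j95 → |·| = √(80²+95²) = √15425 ≈ 124.2, ∠ = arctan(95/80) ≈ 49.90°
pole (s+82): 82 + j95 → |·| = √(82²+95²) = √15749 ≈ 125.5, ∠ = arctan(95/82) ≈ 49.20°
pole (s+100): 100 + j95 → |·| = √(100²+95²) = √19025 ≈ 137.93, ∠ = arctan(95/100) ≈ 43.53°
|G| = 500 · 11815 / 17310 ≈ 341.28
Gain = 20 log₁₀(341.28) ≈ 50.66 dB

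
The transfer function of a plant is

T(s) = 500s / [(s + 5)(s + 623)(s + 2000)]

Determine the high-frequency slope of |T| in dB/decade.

Each pole contributes −20 dB/decade at high frequency; each zero contributes +20 dB/decade.
Net: 1 zero(s) − 3 pole(s) → -40 dB/decade.

-40 dB/decade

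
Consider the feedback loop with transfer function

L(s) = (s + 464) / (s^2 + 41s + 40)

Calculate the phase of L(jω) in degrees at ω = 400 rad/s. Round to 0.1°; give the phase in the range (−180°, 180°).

Substitute s = j400:
Numerator: (j400) + 464 = 464 + j400
Denominator: (j400)^2 + 41(j400) + 40 = -159960 + j16400
|N| = √(464² + 400²) ≈ 612.61, ∠N ≈ 40.76°
|D| = √(159960² + 16400²) ≈ 1.608e+05, ∠D ≈ 174.15°
∠L = 40.76° − 174.15° = -133.39°

-133.4°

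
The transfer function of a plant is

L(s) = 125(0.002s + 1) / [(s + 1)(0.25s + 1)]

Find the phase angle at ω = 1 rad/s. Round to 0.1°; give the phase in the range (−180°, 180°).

At ω = 1 rad/s:
zero (1 + j1·0.002) = 1 + j0.002 → |·| ≈ 1, ∠ ≈ 0.11°
pole (1 + j1·1) = 1 + j1 → |·| ≈ 1.4142, ∠ ≈ 45.00°
pole (1 + j1·0.25) = 1 + j0.25 → |·| ≈ 1.0308, ∠ ≈ 14.04°
∠L = (0.11°) − (45.00° + 14.04°) = -58.93°

-58.9°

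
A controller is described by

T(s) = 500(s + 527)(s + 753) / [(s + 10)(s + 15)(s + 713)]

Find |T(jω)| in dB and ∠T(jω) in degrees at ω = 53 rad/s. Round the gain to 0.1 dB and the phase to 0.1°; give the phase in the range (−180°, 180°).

39.5 dB, -148.0°

At s = jω = j53:
zero (s+527): 527 + j53 → |·| = √(527²+53²) = √280538 ≈ 529.66, ∠ = arctan(53/527) ≈ 5.74°
zero (s+753): 753 + j53 → |·| = √(753²+53²) = √569818 ≈ 754.86, ∠ = arctan(53/753) ≈ 4.03°
pole (s+10): 10 + j53 → |·| = √(10²+53²) = √2909 ≈ 53.935, ∠ = arctan(53/10) ≈ 79.32°
pole (s+15): 15 + j53 → |·| = √(15²+53²) = √3034 ≈ 55.082, ∠ = arctan(53/15) ≈ 74.20°
pole (s+713): 713 + j53 → |·| = √(713²+53²) = √511178 ≈ 714.97, ∠ = arctan(53/713) ≈ 4.25°
|T| = 500 · 3.9982e+05 / 2.1241e+06 ≈ 94.115
Gain = 20 log₁₀(94.115) ≈ 39.47 dB
∠T = 9.77° − 157.77° = -148.00°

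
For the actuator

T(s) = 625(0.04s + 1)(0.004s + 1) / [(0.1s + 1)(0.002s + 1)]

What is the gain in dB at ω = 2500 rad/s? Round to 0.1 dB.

At ω = 2500 rad/s:
zero (1 + j2500·0.04) = 1 + j100 → |·| ≈ 100, ∠ ≈ 89.43°
zero (1 + j2500·0.004) = 1 + j10 → |·| ≈ 10.05, ∠ ≈ 84.29°
pole (1 + j2500·0.1) = 1 + j250 → |·| ≈ 250, ∠ ≈ 89.77°
pole (1 + j2500·0.002) = 1 + j5 → |·| ≈ 5.099, ∠ ≈ 78.69°
|T| = 625 · 100 · 10.05 / (250 · 5.099) ≈ 492.74
Gain = 20 log₁₀(492.74) ≈ 53.85 dB

53.9 dB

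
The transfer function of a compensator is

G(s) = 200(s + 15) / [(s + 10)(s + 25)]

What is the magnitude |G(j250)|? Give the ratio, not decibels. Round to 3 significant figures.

0.797

At s = jω = j250:
zero (s+15): 15 + j250 → |·| = √(15²+250²) = √62725 ≈ 250.45, ∠ = arctan(250/15) ≈ 86.57°
pole (s+10): 10 + j250 → |·| = √(10²+250²) = √62600 ≈ 250.2, ∠ = arctan(250/10) ≈ 87.71°
pole (s+25): 25 + j250 → |·| = √(25²+250²) = √63125 ≈ 251.25, ∠ = arctan(250/25) ≈ 84.29°
|G| = 200 · 250.45 / 62863 ≈ 0.79681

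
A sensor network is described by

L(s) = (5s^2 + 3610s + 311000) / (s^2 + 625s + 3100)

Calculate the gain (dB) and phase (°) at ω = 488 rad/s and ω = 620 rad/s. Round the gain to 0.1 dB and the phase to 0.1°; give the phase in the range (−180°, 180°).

ω = 488: 14.2 dB, -11.1°; ω = 620: 14.1 dB, -8.8°

Substitute s = j488:
Numerator: 5(j488)^2 + 3610(j488) + 311000 = -879720 + j1761680
Denominator: (j488)^2 + 625(j488) + 3100 = -235044 + j305000
|N| = √(879720² + 1761680²) ≈ 1.9691e+06, ∠N ≈ 116.54°
|D| = √(235044² + 305000²) ≈ 3.8506e+05, ∠D ≈ 127.62°
|L| = 1.9691e+06 / 3.8506e+05 ≈ 5.1137
Gain = 20 log₁₀(5.1137) ≈ 14.17 dB
∠L = 116.54° − 127.62° = -11.08°

Substitute s = j620:
Numerator: 5(j620)^2 + 3610(j620) + 311000 = -1611000 + j2238200
Denominator: (j620)^2 + 625(j620) + 3100 = -381300 + j387500
|N| = √(1611000² + 2238200²) ≈ 2.7577e+06, ∠N ≈ 125.75°
|D| = √(381300² + 387500²) ≈ 5.4364e+05, ∠D ≈ 134.54°
|L| = 2.7577e+06 / 5.4364e+05 ≈ 5.0727
Gain = 20 log₁₀(5.0727) ≈ 14.10 dB
∠L = 125.75° − 134.54° = -8.79°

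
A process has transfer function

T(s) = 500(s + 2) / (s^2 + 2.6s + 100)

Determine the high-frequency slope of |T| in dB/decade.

Each pole contributes −20 dB/decade at high frequency; each zero contributes +20 dB/decade.
Net: 1 zero(s) − 2 pole(s) → -20 dB/decade.

-20 dB/decade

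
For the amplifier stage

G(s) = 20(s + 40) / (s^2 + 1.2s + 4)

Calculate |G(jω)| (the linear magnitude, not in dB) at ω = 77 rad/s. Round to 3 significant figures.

0.293

At s = jω = j77:
zero (s+40): 40 + j77 → |·| = √(40²+77²) = √7529 ≈ 86.77, ∠ = arctan(77/40) ≈ 62.55°
quadratic: (j77)² + 1.2·j77 + 4 = -5925 + j92.4 → |·| ≈ 5925.7, ∠ ≈ 179.11°
|G| = 20 · 86.77 / 5925.7 ≈ 0.29286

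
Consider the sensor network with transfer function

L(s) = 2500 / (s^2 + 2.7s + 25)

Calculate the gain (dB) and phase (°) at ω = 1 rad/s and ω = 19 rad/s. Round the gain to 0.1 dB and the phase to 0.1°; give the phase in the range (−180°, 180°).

At s = jω = j1:
quadratic: (j1)² + 2.7·j1 + 25 = 24 + j2.7 → |·| ≈ 24.151, ∠ ≈ 6.42°
|L| = 2500 / 24.151 ≈ 103.52
Gain = 20 log₁₀(103.52) ≈ 40.30 dB
∠L = 0.00° − 6.42° = -6.42°

At s = jω = j19:
quadratic: (j19)² + 2.7·j19 + 25 = -336 + j51.3 → |·| ≈ 339.89, ∠ ≈ 171.32°
|L| = 2500 / 339.89 ≈ 7.3553
Gain = 20 log₁₀(7.3553) ≈ 17.33 dB
∠L = 0.00° − 171.32° = -171.32°

ω = 1: 40.3 dB, -6.4°; ω = 19: 17.3 dB, -171.3°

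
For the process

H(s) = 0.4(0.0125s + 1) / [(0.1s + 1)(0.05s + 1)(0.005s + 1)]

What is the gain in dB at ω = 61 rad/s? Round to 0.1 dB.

At ω = 61 rad/s:
zero (1 + j61·0.0125) = 1 + j0.7625 → |·| ≈ 1.2575, ∠ ≈ 37.33°
pole (1 + j61·0.1) = 1 + j6.1 → |·| ≈ 6.1814, ∠ ≈ 80.69°
pole (1 + j61·0.05) = 1 + j3.05 → |·| ≈ 3.2098, ∠ ≈ 71.85°
pole (1 + j61·0.005) = 1 + j0.305 → |·| ≈ 1.0455, ∠ ≈ 16.96°
|H| = 0.4 · 1.2575 / (6.1814 · 3.2098 · 1.0455) ≈ 0.024248
Gain = 20 log₁₀(0.024248) ≈ -32.31 dB

-32.3 dB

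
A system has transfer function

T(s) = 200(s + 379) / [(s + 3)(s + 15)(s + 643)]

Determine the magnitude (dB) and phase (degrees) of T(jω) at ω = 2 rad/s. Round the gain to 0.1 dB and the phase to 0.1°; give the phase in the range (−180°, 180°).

At s = jω = j2:
zero (s+379): 379 + j2 → |·| = √(379²+2²) = √143645 ≈ 379.01, ∠ = arctan(2/379) ≈ 0.30°
pole (s+3): 3 + j2 → |·| = √(3²+2²) = √13 ≈ 3.6056, ∠ = arctan(2/3) ≈ 33.69°
pole (s+15): 15 + j2 → |·| = √(15²+2²) = √229 ≈ 15.133, ∠ = arctan(2/15) ≈ 7.59°
pole (s+643): 643 + j2 → |·| = √(643²+2²) = √413453 ≈ 643, ∠ = arctan(2/643) ≈ 0.18°
|T| = 200 · 379.01 / 35084 ≈ 2.1606
Gain = 20 log₁₀(2.1606) ≈ 6.69 dB
∠T = 0.30° − 41.46° = -41.16°

6.7 dB, -41.2°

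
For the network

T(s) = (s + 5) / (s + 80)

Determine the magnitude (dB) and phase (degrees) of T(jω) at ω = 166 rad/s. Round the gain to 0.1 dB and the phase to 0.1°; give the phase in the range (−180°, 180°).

At s = jω = j166:
zero (s+5): 5 + j166 → |·| = √(5²+166²) = √27581 ≈ 166.08, ∠ = arctan(166/5) ≈ 88.27°
pole (s+80): 80 + j166 → |·| = √(80²+166²) = √33956 ≈ 184.27, ∠ = arctan(166/80) ≈ 64.27°
|T| = 1 · 166.08 / 184.27 ≈ 0.90129
Gain = 20 log₁₀(0.90129) ≈ -0.90 dB
∠T = 88.27° − 64.27° = 24.00°

-0.9 dB, 24.0°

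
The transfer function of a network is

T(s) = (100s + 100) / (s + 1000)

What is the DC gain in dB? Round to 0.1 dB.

T(0) = 100 / 1000 = 0.1
20 log₁₀(0.1) ≈ -20.00 dB

-20.0 dB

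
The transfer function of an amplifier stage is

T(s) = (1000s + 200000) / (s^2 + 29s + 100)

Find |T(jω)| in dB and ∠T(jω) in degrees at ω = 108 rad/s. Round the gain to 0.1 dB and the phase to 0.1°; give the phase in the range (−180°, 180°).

Substitute s = j108:
Numerator: 1000(j108) + 200000 = 200000 + j108000
Denominator: (j108)^2 + 29(j108) + 100 = -11564 + j3132
|N| = √(200000² + 108000²) ≈ 2.273e+05, ∠N ≈ 28.37°
|D| = √(11564² + 3132²) ≈ 11981, ∠D ≈ 164.85°
|T| = 2.273e+05 / 11981 ≈ 18.972
Gain = 20 log₁₀(18.972) ≈ 25.56 dB
∠T = 28.37° − 164.85° = -136.48°

25.6 dB, -136.5°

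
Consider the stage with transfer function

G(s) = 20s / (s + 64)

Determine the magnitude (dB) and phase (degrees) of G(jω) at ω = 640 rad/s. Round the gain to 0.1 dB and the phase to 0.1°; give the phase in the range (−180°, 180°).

At s = jω = j640:
zero at origin: s = j640 → |·| = 640, ∠ = 90.00°
pole (s+64): 64 + j640 → |·| = √(64²+640²) = √413696 ≈ 643.19, ∠ = arctan(640/64) ≈ 84.29°
|G| = 20 · 640 / 643.19 ≈ 19.901
Gain = 20 log₁₀(19.901) ≈ 25.98 dB
∠G = 90.00° − 84.29° = 5.71°

26.0 dB, 5.7°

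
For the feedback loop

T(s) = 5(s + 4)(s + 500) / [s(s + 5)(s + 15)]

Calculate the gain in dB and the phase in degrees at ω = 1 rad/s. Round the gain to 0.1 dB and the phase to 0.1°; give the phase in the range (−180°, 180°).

42.6 dB, -91.0°

At s = jω = j1:
zero (s+4): 4 + j1 → |·| = √(4²+1²) = √17 ≈ 4.1231, ∠ = arctan(1/4) ≈ 14.04°
zero (s+500): 500 + j1 → |·| = √(500²+1²) = √250001 ≈ 500, ∠ = arctan(1/500) ≈ 0.11°
pole (s+5): 5 + j1 → |·| = √(5²+1²) = √26 ≈ 5.099, ∠ = arctan(1/5) ≈ 11.31°
pole (s+15): 15 + j1 → |·| = √(15²+1²) = √226 ≈ 15.033, ∠ = arctan(1/15) ≈ 3.81°
pole at origin: |s| = 1, ∠ = 90.00° (in denominator)
|T| = 5 · 2061.6 / 76.653 ≈ 134.48
Gain = 20 log₁₀(134.48) ≈ 42.57 dB
∠T = 14.15° − 105.12° = -90.97°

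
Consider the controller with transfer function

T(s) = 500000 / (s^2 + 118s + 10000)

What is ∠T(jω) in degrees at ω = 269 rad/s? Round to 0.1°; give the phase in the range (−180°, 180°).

-153.0°

At s = jω = j269:
quadratic: (j269)² + 118·j269 + 10000 = -62361 + j31742 → |·| ≈ 69975, ∠ ≈ 153.02°
∠T = 0.00° − 153.02° = -153.02°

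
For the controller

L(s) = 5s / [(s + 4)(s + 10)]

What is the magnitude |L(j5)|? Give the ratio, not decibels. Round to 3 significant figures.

0.349

At s = jω = j5:
zero at origin: s = j5 → |·| = 5, ∠ = 90.00°
pole (s+4): 4 + j5 → |·| = √(4²+5²) = √41 ≈ 6.4031, ∠ = arctan(5/4) ≈ 51.34°
pole (s+10): 10 + j5 → |·| = √(10²+5²) = √125 ≈ 11.18, ∠ = arctan(5/10) ≈ 26.57°
|L| = 5 · 5 / 71.587 ≈ 0.34923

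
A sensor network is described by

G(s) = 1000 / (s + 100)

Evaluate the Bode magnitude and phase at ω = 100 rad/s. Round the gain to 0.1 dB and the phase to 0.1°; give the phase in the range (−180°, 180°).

At s = jω = j100:
pole (s+100): 100 + j100 → |·| = √(100²+100²) = √20000 ≈ 141.42, ∠ = arctan(100/100) ≈ 45.00°
|G| = 1000 / 141.42 ≈ 7.0711
Gain = 20 log₁₀(7.0711) ≈ 16.99 dB
∠G = 0.00° − 45.00° = -45.00°

17.0 dB, -45.0°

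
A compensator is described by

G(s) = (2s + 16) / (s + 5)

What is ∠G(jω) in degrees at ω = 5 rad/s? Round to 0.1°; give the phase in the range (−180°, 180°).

Substitute s = j5:
Numerator: 2(j5) + 16 = 16 + j10
Denominator: (j5) + 5 = 5 + j5
|N| = √(16² + 10²) ≈ 18.868, ∠N ≈ 32.01°
|D| = √(5² + 5²) ≈ 7.0711, ∠D ≈ 45.00°
∠G = 32.01° − 45.00° = -12.99°

-13.0°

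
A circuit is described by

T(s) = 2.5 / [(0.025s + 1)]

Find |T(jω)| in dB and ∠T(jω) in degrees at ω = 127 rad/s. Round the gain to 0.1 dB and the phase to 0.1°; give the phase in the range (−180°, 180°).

At ω = 127 rad/s:
pole (1 + j127·0.025) = 1 + j3.175 → |·| ≈ 3.3288, ∠ ≈ 72.52°
|T| = 2.5 · 1 / (3.3288) ≈ 0.75102
Gain = 20 log₁₀(0.75102) ≈ -2.49 dB
∠T = (0°) − (72.52°) = -72.52°

-2.5 dB, -72.5°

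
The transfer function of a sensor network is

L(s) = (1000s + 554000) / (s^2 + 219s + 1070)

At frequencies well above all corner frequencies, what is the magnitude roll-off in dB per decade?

-20 dB/decade

Each pole contributes −20 dB/decade at high frequency; each zero contributes +20 dB/decade.
Net: 1 zero(s) − 2 pole(s) → -20 dB/decade.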